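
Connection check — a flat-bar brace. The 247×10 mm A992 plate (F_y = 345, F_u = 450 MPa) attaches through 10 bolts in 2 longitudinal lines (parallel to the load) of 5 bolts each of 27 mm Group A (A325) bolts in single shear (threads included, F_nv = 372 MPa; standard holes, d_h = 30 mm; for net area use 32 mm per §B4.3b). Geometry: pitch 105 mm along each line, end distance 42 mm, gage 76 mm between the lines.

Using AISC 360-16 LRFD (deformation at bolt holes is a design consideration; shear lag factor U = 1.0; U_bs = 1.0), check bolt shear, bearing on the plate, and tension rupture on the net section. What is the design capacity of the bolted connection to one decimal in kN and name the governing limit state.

Bolt shear: A_b = π(27)²/4 = 572.56 mm². φR_n = 0.75 × 372 × 572.56 × 10 × 1 = 1597.4 kN.
Bearing (10 mm plate, F_u = 450 MPa): end bolts L_c = 42 − 30/2 = 27, R_n = min(1.2×27×10×450, 2.4×27×10×450) = 145.8 kN/bolt; interior L_c = 105 − 30 = 75, R_n = 291.6 kN/bolt. φR_n = 0.75 × (2×145.8 + 8×291.6) = 1968.3 kN.
Tension rupture (net): A_n = (247 − 2×32)×10 = 1830 mm² (U = 1.0, A_e = A_n). φR_n = 0.75 × 450 × 1830 = 617.6 kN.
Governing: min(1597.4, 1968.3, 617.6) = 617.6 kN → net-section rupture.

617.6 kN (net-section rupture governs)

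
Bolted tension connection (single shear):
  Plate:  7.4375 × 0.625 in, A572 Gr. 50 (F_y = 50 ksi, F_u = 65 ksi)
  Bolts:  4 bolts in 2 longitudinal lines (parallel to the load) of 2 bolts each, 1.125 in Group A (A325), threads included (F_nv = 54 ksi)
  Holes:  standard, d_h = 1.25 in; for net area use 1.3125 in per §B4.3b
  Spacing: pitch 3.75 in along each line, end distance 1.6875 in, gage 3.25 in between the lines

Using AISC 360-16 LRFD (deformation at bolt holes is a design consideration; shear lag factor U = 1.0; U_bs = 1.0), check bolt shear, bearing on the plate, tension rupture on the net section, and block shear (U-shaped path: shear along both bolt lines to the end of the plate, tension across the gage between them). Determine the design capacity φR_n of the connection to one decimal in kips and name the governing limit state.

Bolt shear: A_b = π(1.125)²/4 = 0.99402 in². φR_n = 0.75 × 54 × 0.99402 × 4 × 1 = 161.0 kips.
Bearing (0.625 in plate, F_u = 65 ksi): end bolts L_c = 1.6875 − 1.25/2 = 1.0625, R_n = min(1.2×1.0625×0.625×65, 2.4×1.125×0.625×65) = 51.797 kips/bolt; interior L_c = 3.75 − 1.25 = 2.5, R_n = 109.69 kips/bolt. φR_n = 0.75 × (2×51.797 + 2×109.69) = 242.2 kips.
Tension rupture (net): A_n = (7.4375 − 2×1.3125)×0.625 = 3.0078 in² (U = 1.0, A_e = A_n). φR_n = 0.75 × 65 × 3.0078 = 146.6 kips.
Block shear: shear path 2×[1.6875+1×3.75] = 2×5.4375 in, A_gv = 6.7969, A_nv = 2×(5.4375 − 1.5×1.3125)×0.625 = 4.3359 in²; tension across gage: (3.25 − 1×1.3125)×0.625 = 1.2109 in². R_n = min(0.6×65×4.3359, 0.6×50×6.7969) + 1.0×65×1.2109 = min(169.1, 203.91) + 78.709 = 247.81 kips. φR_n = 0.75 × 247.81 = 185.9 kips.
Governing: min(161.0, 242.2, 146.6, 185.9) = 146.6 kips → net-section rupture.

146.6 kips (net-section rupture governs)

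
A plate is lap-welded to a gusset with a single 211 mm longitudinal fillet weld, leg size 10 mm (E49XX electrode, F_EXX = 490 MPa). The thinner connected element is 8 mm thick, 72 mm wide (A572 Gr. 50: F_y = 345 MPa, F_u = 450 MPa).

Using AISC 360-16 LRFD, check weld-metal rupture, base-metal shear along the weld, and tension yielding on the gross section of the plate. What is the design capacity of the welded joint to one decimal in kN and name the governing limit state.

178.8 kN (gross-section yield governs)

Weld metal: throat = 0.707×10 = 7.07 mm, L = 211 mm. φR_n = 0.75 × 0.6 × 490 × 7.07 × 211 = 328.9 kN.
Base metal shear (8 mm plate): yield φR_n = 1.0×0.6×345×8×211 = 349.4 kN; rupture φR_n = 0.75×0.6×450×8×211 = 341.8 kN; take 341.8 kN (rupture).
Tension yield (gross): A_g = 72×8 = 576 mm². φR_n = 0.90 × 345 × 576 = 178.8 kN.
Governing: min(328.9, 341.8, 178.8) = 178.8 kN → gross-section yield.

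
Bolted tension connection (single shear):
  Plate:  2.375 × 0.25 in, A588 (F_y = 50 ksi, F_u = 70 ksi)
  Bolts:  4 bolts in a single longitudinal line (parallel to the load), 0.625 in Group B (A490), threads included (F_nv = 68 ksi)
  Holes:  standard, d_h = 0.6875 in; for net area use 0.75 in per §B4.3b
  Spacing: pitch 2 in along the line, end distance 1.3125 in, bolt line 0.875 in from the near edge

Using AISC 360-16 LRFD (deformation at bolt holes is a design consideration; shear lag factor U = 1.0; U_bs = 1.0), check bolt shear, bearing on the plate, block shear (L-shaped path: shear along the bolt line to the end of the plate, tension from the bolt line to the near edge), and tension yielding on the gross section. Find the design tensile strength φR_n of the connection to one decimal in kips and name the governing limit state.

26.7 kips (gross-section yield governs)

Bolt shear: A_b = π(0.625)²/4 = 0.3068 in². φR_n = 0.75 × 68 × 0.3068 × 4 × 1 = 62.6 kips.
Bearing (0.25 in plate, F_u = 70 ksi): end bolts L_c = 1.3125 − 0.6875/2 = 0.96875, R_n = min(1.2×0.96875×0.25×70, 2.4×0.625×0.25×70) = 20.344 kips/bolt; interior L_c = 2 − 0.6875 = 1.3125, R_n = 26.25 kips/bolt. φR_n = 0.75 × (1×20.344 + 3×26.25) = 74.3 kips.
Block shear: shear path 1×[1.3125+3×2] = 1×7.3125 in, A_gv = 1.8281, A_nv = 1×(7.3125 − 3.5×0.75)×0.25 = 1.1719 in²; tension to near edge: (0.875 − 0.5×0.75)×0.25 = 0.125 in². R_n = min(0.6×70×1.1719, 0.6×50×1.8281) + 1.0×70×0.125 = min(49.22, 54.843) + 8.75 = 57.97 kips. φR_n = 0.75 × 57.97 = 43.5 kips.
Tension yield (gross): A_g = 2.375×0.25 = 0.59375 in². φR_n = 0.90 × 50 × 0.59375 = 26.7 kips.
Governing: min(62.6, 74.3, 43.5, 26.7) = 26.7 kips → gross-section yield.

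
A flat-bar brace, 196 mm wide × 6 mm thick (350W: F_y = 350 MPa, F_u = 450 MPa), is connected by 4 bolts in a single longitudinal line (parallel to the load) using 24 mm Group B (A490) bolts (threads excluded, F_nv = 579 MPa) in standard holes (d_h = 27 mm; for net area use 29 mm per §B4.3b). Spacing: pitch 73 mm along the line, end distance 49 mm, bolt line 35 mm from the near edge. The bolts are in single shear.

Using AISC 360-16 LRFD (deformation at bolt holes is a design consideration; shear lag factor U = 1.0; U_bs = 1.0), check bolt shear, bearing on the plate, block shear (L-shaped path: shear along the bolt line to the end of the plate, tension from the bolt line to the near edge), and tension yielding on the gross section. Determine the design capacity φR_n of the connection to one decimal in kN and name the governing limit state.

243.8 kN (block shear governs)

Bolt shear: A_b = π(24)²/4 = 452.39 mm². φR_n = 0.75 × 579 × 452.39 × 4 × 1 = 785.8 kN.
Bearing (6 mm plate, F_u = 450 MPa): end bolts L_c = 49 − 27/2 = 35.5, R_n = min(1.2×35.5×6×450, 2.4×24×6×450) = 115.02 kN/bolt; interior L_c = 73 − 27 = 46, R_n = 149.04 kN/bolt. φR_n = 0.75 × (1×115.02 + 3×149.04) = 421.6 kN.
Block shear: shear path 1×[49+3×73] = 1×268 mm, A_gv = 1608, A_nv = 1×(268 − 3.5×29)×6 = 999 mm²; tension to near edge: (35 − 0.5×29)×6 = 123 mm². R_n = min(0.6×450×999, 0.6×350×1608) + 1.0×450×123 = min(269.73, 337.68) + 55.35 = 325.08 kN. φR_n = 0.75 × 325.08 = 243.8 kN.
Tension yield (gross): A_g = 196×6 = 1176 mm². φR_n = 0.90 × 350 × 1176 = 370.4 kN.
Governing: min(785.8, 421.6, 243.8, 370.4) = 243.8 kN → block shear.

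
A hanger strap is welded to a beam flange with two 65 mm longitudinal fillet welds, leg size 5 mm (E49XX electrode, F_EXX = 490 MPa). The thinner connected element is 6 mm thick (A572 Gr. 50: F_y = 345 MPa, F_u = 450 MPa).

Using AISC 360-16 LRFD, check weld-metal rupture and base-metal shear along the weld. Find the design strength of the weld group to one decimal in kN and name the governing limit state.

Weld metal: throat = 0.707×5 = 3.535 mm, L = 2×65 = 130 mm. φR_n = 0.75 × 0.6 × 490 × 3.535 × 130 = 101.3 kN.
Base metal shear (6 mm plate): yield φR_n = 1.0×0.6×345×6×130 = 161.5 kN; rupture φR_n = 0.75×0.6×450×6×130 = 158.0 kN; take 158.0 kN (rupture).
Governing: min(101.3, 158.0) = 101.3 kN → weld metal.

101.3 kN (weld metal governs)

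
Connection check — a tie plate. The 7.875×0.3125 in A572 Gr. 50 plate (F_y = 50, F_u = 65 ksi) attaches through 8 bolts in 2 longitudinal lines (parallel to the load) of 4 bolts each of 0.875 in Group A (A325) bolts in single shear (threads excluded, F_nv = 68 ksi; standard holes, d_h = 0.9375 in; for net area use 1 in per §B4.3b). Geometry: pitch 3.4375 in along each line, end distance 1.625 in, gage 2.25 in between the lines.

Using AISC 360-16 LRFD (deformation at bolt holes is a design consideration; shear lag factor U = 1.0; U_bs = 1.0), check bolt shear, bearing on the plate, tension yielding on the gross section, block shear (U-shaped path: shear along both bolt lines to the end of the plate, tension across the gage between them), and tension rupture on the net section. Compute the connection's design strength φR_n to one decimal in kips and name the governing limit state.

Bolt shear: A_b = π(0.875)²/4 = 0.60132 in². φR_n = 0.75 × 68 × 0.60132 × 8 × 1 = 245.3 kips.
Bearing (0.3125 in plate, F_u = 65 ksi): end bolts L_c = 1.625 − 0.9375/2 = 1.15625, R_n = min(1.2×1.15625×0.3125×65, 2.4×0.875×0.3125×65) = 28.184 kips/bolt; interior L_c = 3.4375 − 0.9375 = 2.5, R_n = 42.656 kips/bolt. φR_n = 0.75 × (2×28.184 + 6×42.656) = 234.2 kips.
Tension yield (gross): A_g = 7.875×0.3125 = 2.4609 in². φR_n = 0.90 × 50 × 2.4609 = 110.7 kips.
Block shear: shear path 2×[1.625+3×3.4375] = 2×11.9375 in, A_gv = 7.4609, A_nv = 2×(11.9375 − 3.5×1)×0.3125 = 5.2734 in²; tension across gage: (2.25 − 1×1)×0.3125 = 0.39063 in². R_n = min(0.6×65×5.2734, 0.6×50×7.4609) + 1.0×65×0.39063 = min(205.66, 223.83) + 25.391 = 231.05 kips. φR_n = 0.75 × 231.05 = 173.3 kips.
Tension rupture (net): A_n = (7.875 − 2×1)×0.3125 = 1.8359 in² (U = 1.0, A_e = A_n). φR_n = 0.75 × 65 × 1.8359 = 89.5 kips.
Governing: min(245.3, 234.2, 110.7, 173.3, 89.5) = 89.5 kips → net-section rupture.

89.5 kips (net-section rupture governs)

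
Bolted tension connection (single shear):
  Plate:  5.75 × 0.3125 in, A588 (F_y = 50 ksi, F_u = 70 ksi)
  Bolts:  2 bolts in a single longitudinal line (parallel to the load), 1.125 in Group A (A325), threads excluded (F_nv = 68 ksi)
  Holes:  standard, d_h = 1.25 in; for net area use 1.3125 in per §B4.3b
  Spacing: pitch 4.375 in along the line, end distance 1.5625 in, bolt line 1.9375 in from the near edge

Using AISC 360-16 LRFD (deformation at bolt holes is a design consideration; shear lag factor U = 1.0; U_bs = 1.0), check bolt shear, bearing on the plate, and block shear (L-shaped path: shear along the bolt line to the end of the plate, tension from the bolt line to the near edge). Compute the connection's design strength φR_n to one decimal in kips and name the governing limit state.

60.1 kips (block shear governs)

Bolt shear: A_b = π(1.125)²/4 = 0.99402 in². φR_n = 0.75 × 68 × 0.99402 × 2 × 1 = 101.4 kips.
Bearing (0.3125 in plate, F_u = 70 ksi): end bolts L_c = 1.5625 − 1.25/2 = 0.9375, R_n = min(1.2×0.9375×0.3125×70, 2.4×1.125×0.3125×70) = 24.609 kips/bolt; interior L_c = 4.375 − 1.25 = 3.125, R_n = 59.063 kips/bolt. φR_n = 0.75 × (1×24.609 + 1×59.063) = 62.8 kips.
Block shear: shear path 1×[1.5625+1×4.375] = 1×5.9375 in, A_gv = 1.8555, A_nv = 1×(5.9375 − 1.5×1.3125)×0.3125 = 1.2402 in²; tension to near edge: (1.9375 − 0.5×1.3125)×0.3125 = 0.40039 in². R_n = min(0.6×70×1.2402, 0.6×50×1.8555) + 1.0×70×0.40039 = min(52.088, 55.665) + 28.027 = 80.115 kips. φR_n = 0.75 × 80.115 = 60.1 kips.
Governing: min(101.4, 62.8, 60.1) = 60.1 kips → block shear.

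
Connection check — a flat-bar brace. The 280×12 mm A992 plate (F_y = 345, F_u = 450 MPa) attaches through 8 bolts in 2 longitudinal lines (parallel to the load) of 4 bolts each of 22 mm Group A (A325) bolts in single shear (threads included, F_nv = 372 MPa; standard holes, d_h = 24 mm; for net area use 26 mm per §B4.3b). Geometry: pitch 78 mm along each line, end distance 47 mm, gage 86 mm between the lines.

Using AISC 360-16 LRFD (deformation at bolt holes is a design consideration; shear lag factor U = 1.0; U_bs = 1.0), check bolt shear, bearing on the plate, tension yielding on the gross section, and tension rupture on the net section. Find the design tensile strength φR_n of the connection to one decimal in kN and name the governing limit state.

Bolt shear: A_b = π(22)²/4 = 380.13 mm². φR_n = 0.75 × 372 × 380.13 × 8 × 1 = 848.5 kN.
Bearing (12 mm plate, F_u = 450 MPa): end bolts L_c = 47 − 24/2 = 35, R_n = min(1.2×35×12×450, 2.4×22×12×450) = 226.8 kN/bolt; interior L_c = 78 − 24 = 54, R_n = 285.12 kN/bolt. φR_n = 0.75 × (2×226.8 + 6×285.12) = 1623.2 kN.
Tension yield (gross): A_g = 280×12 = 3360 mm². φR_n = 0.90 × 345 × 3360 = 1043.3 kN.
Tension rupture (net): A_n = (280 − 2×26)×12 = 2736 mm² (U = 1.0, A_e = A_n). φR_n = 0.75 × 450 × 2736 = 923.4 kN.
Governing: min(848.5, 1623.2, 1043.3, 923.4) = 848.5 kN → bolt shear.

848.5 kN (bolt shear governs)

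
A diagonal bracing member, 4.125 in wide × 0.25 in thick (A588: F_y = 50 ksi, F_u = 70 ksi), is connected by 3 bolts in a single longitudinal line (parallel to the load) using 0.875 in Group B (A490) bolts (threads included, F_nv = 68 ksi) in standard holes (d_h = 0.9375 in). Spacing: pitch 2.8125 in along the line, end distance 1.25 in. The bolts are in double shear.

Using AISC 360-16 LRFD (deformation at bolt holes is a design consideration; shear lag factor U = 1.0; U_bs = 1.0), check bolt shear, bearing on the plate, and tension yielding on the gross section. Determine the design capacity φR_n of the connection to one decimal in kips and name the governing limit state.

Bolt shear: A_b = π(0.875)²/4 = 0.60132 in². φR_n = 0.75 × 68 × 0.60132 × 3 × 2 = 184.0 kips.
Bearing (0.25 in plate, F_u = 70 ksi): end bolts L_c = 1.25 − 0.9375/2 = 0.78125, R_n = min(1.2×0.78125×0.25×70, 2.4×0.875×0.25×70) = 16.406 kips/bolt; interior L_c = 2.8125 − 0.9375 = 1.875, R_n = 36.75 kips/bolt. φR_n = 0.75 × (1×16.406 + 2×36.75) = 67.4 kips.
Tension yield (gross): A_g = 4.125×0.25 = 1.0313 in². φR_n = 0.90 × 50 × 1.0313 = 46.4 kips.
Governing: min(184.0, 67.4, 46.4) = 46.4 kips → gross-section yield.

46.4 kips (gross-section yield governs)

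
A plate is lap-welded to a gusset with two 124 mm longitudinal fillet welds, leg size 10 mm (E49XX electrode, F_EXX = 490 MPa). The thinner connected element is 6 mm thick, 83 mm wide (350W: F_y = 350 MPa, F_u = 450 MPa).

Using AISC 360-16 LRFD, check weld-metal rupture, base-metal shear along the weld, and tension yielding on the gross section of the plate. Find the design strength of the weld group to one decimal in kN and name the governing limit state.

156.9 kN (gross-section yield governs)

Weld metal: throat = 0.707×10 = 7.07 mm, L = 2×124 = 248 mm. φR_n = 0.75 × 0.6 × 490 × 7.07 × 248 = 386.6 kN.
Base metal shear (6 mm plate): yield φR_n = 1.0×0.6×350×6×248 = 312.5 kN; rupture φR_n = 0.75×0.6×450×6×248 = 301.3 kN; take 301.3 kN (rupture).
Tension yield (gross): A_g = 83×6 = 498 mm². φR_n = 0.90 × 350 × 498 = 156.9 kN.
Governing: min(386.6, 301.3, 156.9) = 156.9 kN → gross-section yield.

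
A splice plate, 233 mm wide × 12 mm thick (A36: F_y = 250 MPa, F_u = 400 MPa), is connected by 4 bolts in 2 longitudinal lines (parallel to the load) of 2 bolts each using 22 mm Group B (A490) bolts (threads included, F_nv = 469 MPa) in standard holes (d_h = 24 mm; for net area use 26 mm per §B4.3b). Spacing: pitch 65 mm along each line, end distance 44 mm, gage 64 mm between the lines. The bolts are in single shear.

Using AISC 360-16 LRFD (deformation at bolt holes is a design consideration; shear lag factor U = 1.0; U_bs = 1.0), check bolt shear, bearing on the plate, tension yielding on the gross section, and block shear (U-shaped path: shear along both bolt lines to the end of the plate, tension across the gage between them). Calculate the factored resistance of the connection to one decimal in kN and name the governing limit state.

Bolt shear: A_b = π(22)²/4 = 380.13 mm². φR_n = 0.75 × 469 × 380.13 × 4 × 1 = 534.8 kN.
Bearing (12 mm plate, F_u = 400 MPa): end bolts L_c = 44 − 24/2 = 32, R_n = min(1.2×32×12×400, 2.4×22×12×400) = 184.32 kN/bolt; interior L_c = 65 − 24 = 41, R_n = 236.16 kN/bolt. φR_n = 0.75 × (2×184.32 + 2×236.16) = 630.7 kN.
Tension yield (gross): A_g = 233×12 = 2796 mm². φR_n = 0.90 × 250 × 2796 = 629.1 kN.
Block shear: shear path 2×[44+1×65] = 2×109 mm, A_gv = 2616, A_nv = 2×(109 − 1.5×26)×12 = 1680 mm²; tension across gage: (64 − 1×26)×12 = 456 mm². R_n = min(0.6×400×1680, 0.6×250×2616) + 1.0×400×456 = min(403.2, 392.4) + 182.4 = 574.8 kN. φR_n = 0.75 × 574.8 = 431.1 kN.
Governing: min(534.8, 630.7, 629.1, 431.1) = 431.1 kN → block shear.

431.1 kN (block shear governs)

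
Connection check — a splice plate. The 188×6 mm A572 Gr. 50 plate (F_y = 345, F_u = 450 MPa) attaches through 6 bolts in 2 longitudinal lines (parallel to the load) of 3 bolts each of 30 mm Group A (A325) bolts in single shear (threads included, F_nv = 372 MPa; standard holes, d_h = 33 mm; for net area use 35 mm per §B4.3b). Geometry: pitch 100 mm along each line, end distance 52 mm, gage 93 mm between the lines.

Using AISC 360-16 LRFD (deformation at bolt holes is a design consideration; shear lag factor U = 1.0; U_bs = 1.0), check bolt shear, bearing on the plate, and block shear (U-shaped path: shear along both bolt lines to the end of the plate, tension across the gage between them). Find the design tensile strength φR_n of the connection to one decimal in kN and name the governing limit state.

Bolt shear: A_b = π(30)²/4 = 706.86 mm². φR_n = 0.75 × 372 × 706.86 × 6 × 1 = 1183.3 kN.
Bearing (6 mm plate, F_u = 450 MPa): end bolts L_c = 52 − 33/2 = 35.5, R_n = min(1.2×35.5×6×450, 2.4×30×6×450) = 115.02 kN/bolt; interior L_c = 100 − 33 = 67, R_n = 194.4 kN/bolt. φR_n = 0.75 × (2×115.02 + 4×194.4) = 755.7 kN.
Block shear: shear path 2×[52+2×100] = 2×252 mm, A_gv = 3024, A_nv = 2×(252 − 2.5×35)×6 = 1974 mm²; tension across gage: (93 − 1×35)×6 = 348 mm². R_n = min(0.6×450×1974, 0.6×345×3024) + 1.0×450×348 = min(532.98, 625.97) + 156.6 = 689.58 kN. φR_n = 0.75 × 689.58 = 517.2 kN.
Governing: min(1183.3, 755.7, 517.2) = 517.2 kN → block shear.

517.2 kN (block shear governs)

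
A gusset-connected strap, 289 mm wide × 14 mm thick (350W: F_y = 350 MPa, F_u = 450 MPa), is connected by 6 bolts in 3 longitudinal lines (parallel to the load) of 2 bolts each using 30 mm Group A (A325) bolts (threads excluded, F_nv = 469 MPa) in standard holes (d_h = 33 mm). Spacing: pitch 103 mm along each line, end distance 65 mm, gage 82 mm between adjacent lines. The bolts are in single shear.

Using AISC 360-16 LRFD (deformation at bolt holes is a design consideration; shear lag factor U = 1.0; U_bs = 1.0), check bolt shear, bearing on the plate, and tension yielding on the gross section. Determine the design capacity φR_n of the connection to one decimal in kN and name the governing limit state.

Bolt shear: A_b = π(30)²/4 = 706.86 mm². φR_n = 0.75 × 469 × 706.86 × 6 × 1 = 1491.8 kN.
Bearing (14 mm plate, F_u = 450 MPa): end bolts L_c = 65 − 33/2 = 48.5, R_n = min(1.2×48.5×14×450, 2.4×30×14×450) = 366.66 kN/bolt; interior L_c = 103 − 33 = 70, R_n = 453.6 kN/bolt. φR_n = 0.75 × (3×366.66 + 3×453.6) = 1845.6 kN.
Tension yield (gross): A_g = 289×14 = 4046 mm². φR_n = 0.90 × 350 × 4046 = 1274.5 kN.
Governing: min(1491.8, 1845.6, 1274.5) = 1274.5 kN → gross-section yield.

1274.5 kN (gross-section yield governs)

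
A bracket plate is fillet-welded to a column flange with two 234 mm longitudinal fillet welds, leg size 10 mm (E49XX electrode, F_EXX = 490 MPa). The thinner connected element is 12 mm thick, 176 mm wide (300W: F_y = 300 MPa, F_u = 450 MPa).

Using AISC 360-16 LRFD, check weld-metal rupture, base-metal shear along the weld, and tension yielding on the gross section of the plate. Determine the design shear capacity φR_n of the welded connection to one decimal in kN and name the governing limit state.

570.2 kN (gross-section yield governs)

Weld metal: throat = 0.707×10 = 7.07 mm, L = 2×234 = 468 mm. φR_n = 0.75 × 0.6 × 490 × 7.07 × 468 = 729.6 kN.
Base metal shear (12 mm plate): yield φR_n = 1.0×0.6×300×12×468 = 1010.9 kN; rupture φR_n = 0.75×0.6×450×12×468 = 1137.2 kN; take 1010.9 kN (yield).
Tension yield (gross): A_g = 176×12 = 2112 mm². φR_n = 0.90 × 300 × 2112 = 570.2 kN.
Governing: min(729.6, 1010.9, 570.2) = 570.2 kN → gross-section yield.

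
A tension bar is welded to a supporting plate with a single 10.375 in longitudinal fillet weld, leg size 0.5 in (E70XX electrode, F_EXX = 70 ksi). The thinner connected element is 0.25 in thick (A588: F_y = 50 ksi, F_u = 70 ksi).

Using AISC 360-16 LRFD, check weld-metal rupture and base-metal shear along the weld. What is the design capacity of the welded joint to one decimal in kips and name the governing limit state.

Weld metal: throat = 0.707×0.5 = 0.3535 in, L = 10.375 in. φR_n = 0.75 × 0.6 × 70 × 0.3535 × 10.375 = 115.5 kips.
Base metal shear (0.25 in plate): yield φR_n = 1.0×0.6×50×0.25×10.375 = 77.8 kips; rupture φR_n = 0.75×0.6×70×0.25×10.375 = 81.7 kips; take 77.8 kips (yield).
Governing: min(115.5, 77.8) = 77.8 kips → base-metal shear.

77.8 kips (base-metal shear governs)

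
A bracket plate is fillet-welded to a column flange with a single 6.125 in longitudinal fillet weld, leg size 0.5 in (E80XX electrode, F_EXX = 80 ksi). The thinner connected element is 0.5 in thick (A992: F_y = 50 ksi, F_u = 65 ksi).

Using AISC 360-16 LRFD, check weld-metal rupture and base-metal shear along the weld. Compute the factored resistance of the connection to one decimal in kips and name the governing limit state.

77.9 kips (weld metal governs)

Weld metal: throat = 0.707×0.5 = 0.3535 in, L = 6.125 in. φR_n = 0.75 × 0.6 × 80 × 0.3535 × 6.125 = 77.9 kips.
Base metal shear (0.5 in plate): yield φR_n = 1.0×0.6×50×0.5×6.125 = 91.9 kips; rupture φR_n = 0.75×0.6×65×0.5×6.125 = 89.6 kips; take 89.6 kips (rupture).
Governing: min(77.9, 89.6) = 77.9 kips → weld metal.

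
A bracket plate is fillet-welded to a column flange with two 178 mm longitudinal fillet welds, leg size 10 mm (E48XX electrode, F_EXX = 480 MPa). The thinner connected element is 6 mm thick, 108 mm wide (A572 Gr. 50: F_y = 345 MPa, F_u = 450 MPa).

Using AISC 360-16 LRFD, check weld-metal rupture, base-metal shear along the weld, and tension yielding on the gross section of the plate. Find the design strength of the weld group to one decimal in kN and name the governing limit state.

201.2 kN (gross-section yield governs)

Weld metal: throat = 0.707×10 = 7.07 mm, L = 2×178 = 356 mm. φR_n = 0.75 × 0.6 × 480 × 7.07 × 356 = 543.7 kN.
Base metal shear (6 mm plate): yield φR_n = 1.0×0.6×345×6×356 = 442.2 kN; rupture φR_n = 0.75×0.6×450×6×356 = 432.5 kN; take 432.5 kN (rupture).
Tension yield (gross): A_g = 108×6 = 648 mm². φR_n = 0.90 × 345 × 648 = 201.2 kN.
Governing: min(543.7, 432.5, 201.2) = 201.2 kN → gross-section yield.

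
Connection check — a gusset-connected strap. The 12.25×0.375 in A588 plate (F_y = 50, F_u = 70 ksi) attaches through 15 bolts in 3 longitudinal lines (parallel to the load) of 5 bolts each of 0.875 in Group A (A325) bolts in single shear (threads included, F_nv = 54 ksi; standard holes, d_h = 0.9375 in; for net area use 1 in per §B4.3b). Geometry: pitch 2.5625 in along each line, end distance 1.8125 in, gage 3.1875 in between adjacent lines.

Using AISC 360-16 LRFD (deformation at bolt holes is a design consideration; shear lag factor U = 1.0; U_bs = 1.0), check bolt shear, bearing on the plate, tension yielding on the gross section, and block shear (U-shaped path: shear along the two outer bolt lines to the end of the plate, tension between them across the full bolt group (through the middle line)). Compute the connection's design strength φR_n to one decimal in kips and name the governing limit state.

206.7 kips (gross-section yield governs)

Bolt shear: A_b = π(0.875)²/4 = 0.60132 in². φR_n = 0.75 × 54 × 0.60132 × 15 × 1 = 365.3 kips.
Bearing (0.375 in plate, F_u = 70 ksi): end bolts L_c = 1.8125 − 0.9375/2 = 1.34375, R_n = min(1.2×1.34375×0.375×70, 2.4×0.875×0.375×70) = 42.328 kips/bolt; interior L_c = 2.5625 − 0.9375 = 1.625, R_n = 51.188 kips/bolt. φR_n = 0.75 × (3×42.328 + 12×51.188) = 555.9 kips.
Tension yield (gross): A_g = 12.25×0.375 = 4.5938 in². φR_n = 0.90 × 50 × 4.5938 = 206.7 kips.
Block shear: shear path 2×[1.8125+4×2.5625] = 2×12.0625 in, A_gv = 9.0469, A_nv = 2×(12.0625 − 4.5×1)×0.375 = 5.6719 in²; tension across gage: (6.375 − 2×1)×0.375 = 1.6406 in². R_n = min(0.6×70×5.6719, 0.6×50×9.0469) + 1.0×70×1.6406 = min(238.22, 271.41) + 114.84 = 353.06 kips. φR_n = 0.75 × 353.06 = 264.8 kips.
Governing: min(365.3, 555.9, 206.7, 264.8) = 206.7 kips → gross-section yield.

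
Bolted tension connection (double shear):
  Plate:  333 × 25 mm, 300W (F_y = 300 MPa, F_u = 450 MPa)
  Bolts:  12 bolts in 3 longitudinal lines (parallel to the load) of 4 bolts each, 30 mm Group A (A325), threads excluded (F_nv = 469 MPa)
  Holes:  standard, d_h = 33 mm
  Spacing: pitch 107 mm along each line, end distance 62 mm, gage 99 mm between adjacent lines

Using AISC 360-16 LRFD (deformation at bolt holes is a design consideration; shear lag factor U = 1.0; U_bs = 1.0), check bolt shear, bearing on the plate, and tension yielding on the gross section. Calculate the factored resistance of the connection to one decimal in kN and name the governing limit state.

Bolt shear: A_b = π(30)²/4 = 706.86 mm². φR_n = 0.75 × 469 × 706.86 × 12 × 2 = 5967.3 kN.
Bearing (25 mm plate, F_u = 450 MPa): end bolts L_c = 62 − 33/2 = 45.5, R_n = min(1.2×45.5×25×450, 2.4×30×25×450) = 614.25 kN/bolt; interior L_c = 107 − 33 = 74, R_n = 810 kN/bolt. φR_n = 0.75 × (3×614.25 + 9×810) = 6849.6 kN.
Tension yield (gross): A_g = 333×25 = 8325 mm². φR_n = 0.90 × 300 × 8325 = 2247.8 kN.
Governing: min(5967.3, 6849.6, 2247.8) = 2247.8 kN → gross-section yield.

2247.8 kN (gross-section yield governs)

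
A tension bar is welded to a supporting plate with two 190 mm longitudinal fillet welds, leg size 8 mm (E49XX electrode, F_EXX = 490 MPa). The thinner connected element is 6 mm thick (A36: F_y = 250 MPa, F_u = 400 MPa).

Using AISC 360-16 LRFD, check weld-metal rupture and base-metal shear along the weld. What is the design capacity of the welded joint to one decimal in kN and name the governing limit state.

Weld metal: throat = 0.707×8 = 5.656 mm, L = 2×190 = 380 mm. φR_n = 0.75 × 0.6 × 490 × 5.656 × 380 = 473.9 kN.
Base metal shear (6 mm plate): yield φR_n = 1.0×0.6×250×6×380 = 342.0 kN; rupture φR_n = 0.75×0.6×400×6×380 = 410.4 kN; take 342.0 kN (yield).
Governing: min(473.9, 342.0) = 342.0 kN → base-metal shear.

342.0 kN (base-metal shear governs)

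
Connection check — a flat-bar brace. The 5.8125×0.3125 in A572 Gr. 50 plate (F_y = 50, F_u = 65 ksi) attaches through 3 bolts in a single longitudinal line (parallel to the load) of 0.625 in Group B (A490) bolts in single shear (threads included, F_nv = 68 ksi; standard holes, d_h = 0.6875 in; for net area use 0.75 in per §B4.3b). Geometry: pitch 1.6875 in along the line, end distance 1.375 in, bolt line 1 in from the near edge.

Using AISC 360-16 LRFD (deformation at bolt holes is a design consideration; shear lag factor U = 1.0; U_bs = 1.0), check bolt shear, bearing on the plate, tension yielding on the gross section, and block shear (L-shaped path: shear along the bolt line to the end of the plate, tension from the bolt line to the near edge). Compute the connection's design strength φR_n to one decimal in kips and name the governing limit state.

35.8 kips (block shear governs)

Bolt shear: A_b = π(0.625)²/4 = 0.3068 in². φR_n = 0.75 × 68 × 0.3068 × 3 × 1 = 46.9 kips.
Bearing (0.3125 in plate, F_u = 65 ksi): end bolts L_c = 1.375 − 0.6875/2 = 1.03125, R_n = min(1.2×1.03125×0.3125×65, 2.4×0.625×0.3125×65) = 25.137 kips/bolt; interior L_c = 1.6875 − 0.6875 = 1, R_n = 24.375 kips/bolt. φR_n = 0.75 × (1×25.137 + 2×24.375) = 55.4 kips.
Tension yield (gross): A_g = 5.8125×0.3125 = 1.8164 in². φR_n = 0.90 × 50 × 1.8164 = 81.7 kips.
Block shear: shear path 1×[1.375+2×1.6875] = 1×4.75 in, A_gv = 1.4844, A_nv = 1×(4.75 − 2.5×0.75)×0.3125 = 0.89844 in²; tension to near edge: (1 − 0.5×0.75)×0.3125 = 0.19531 in². R_n = min(0.6×65×0.89844, 0.6×50×1.4844) + 1.0×65×0.19531 = min(35.039, 44.532) + 12.695 = 47.734 kips. φR_n = 0.75 × 47.734 = 35.8 kips.
Governing: min(46.9, 55.4, 81.7, 35.8) = 35.8 kips → block shear.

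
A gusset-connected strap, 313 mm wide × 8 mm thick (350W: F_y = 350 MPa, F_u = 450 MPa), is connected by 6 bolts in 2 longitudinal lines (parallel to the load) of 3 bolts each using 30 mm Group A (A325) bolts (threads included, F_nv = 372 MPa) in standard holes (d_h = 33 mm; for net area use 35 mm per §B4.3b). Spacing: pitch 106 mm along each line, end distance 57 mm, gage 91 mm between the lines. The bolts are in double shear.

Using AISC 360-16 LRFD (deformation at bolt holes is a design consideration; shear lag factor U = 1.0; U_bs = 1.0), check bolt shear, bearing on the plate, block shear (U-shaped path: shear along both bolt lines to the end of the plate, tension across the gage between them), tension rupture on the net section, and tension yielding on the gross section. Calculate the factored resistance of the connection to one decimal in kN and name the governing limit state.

Bolt shear: A_b = π(30)²/4 = 706.86 mm². φR_n = 0.75 × 372 × 706.86 × 6 × 2 = 2366.6 kN.
Bearing (8 mm plate, F_u = 450 MPa): end bolts L_c = 57 − 33/2 = 40.5, R_n = min(1.2×40.5×8×450, 2.4×30×8×450) = 174.96 kN/bolt; interior L_c = 106 − 33 = 73, R_n = 259.2 kN/bolt. φR_n = 0.75 × (2×174.96 + 4×259.2) = 1040.0 kN.
Block shear: shear path 2×[57+2×106] = 2×269 mm, A_gv = 4304, A_nv = 2×(269 − 2.5×35)×8 = 2904 mm²; tension across gage: (91 − 1×35)×8 = 448 mm². R_n = min(0.6×450×2904, 0.6×350×4304) + 1.0×450×448 = min(784.08, 903.84) + 201.6 = 985.68 kN. φR_n = 0.75 × 985.68 = 739.3 kN.
Tension rupture (net): A_n = (313 − 2×35)×8 = 1944 mm² (U = 1.0, A_e = A_n). φR_n = 0.75 × 450 × 1944 = 656.1 kN.
Tension yield (gross): A_g = 313×8 = 2504 mm². φR_n = 0.90 × 350 × 2504 = 788.8 kN.
Governing: min(2366.6, 1040.0, 739.3, 656.1, 788.8) = 656.1 kN → net-section rupture.

656.1 kN (net-section rupture governs)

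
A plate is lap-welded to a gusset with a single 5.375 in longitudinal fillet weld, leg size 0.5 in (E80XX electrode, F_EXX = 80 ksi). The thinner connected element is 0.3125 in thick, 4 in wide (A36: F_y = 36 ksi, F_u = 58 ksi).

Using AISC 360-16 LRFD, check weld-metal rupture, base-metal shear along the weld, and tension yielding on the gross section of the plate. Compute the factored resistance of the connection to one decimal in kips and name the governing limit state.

Weld metal: throat = 0.707×0.5 = 0.3535 in, L = 5.375 in. φR_n = 0.75 × 0.6 × 80 × 0.3535 × 5.375 = 68.4 kips.
Base metal shear (0.3125 in plate): yield φR_n = 1.0×0.6×36×0.3125×5.375 = 36.3 kips; rupture φR_n = 0.75×0.6×58×0.3125×5.375 = 43.8 kips; take 36.3 kips (yield).
Tension yield (gross): A_g = 4×0.3125 = 1.25 in². φR_n = 0.90 × 36 × 1.25 = 40.5 kips.
Governing: min(68.4, 36.3, 40.5) = 36.3 kips → base-metal shear.

36.3 kips (base-metal shear governs)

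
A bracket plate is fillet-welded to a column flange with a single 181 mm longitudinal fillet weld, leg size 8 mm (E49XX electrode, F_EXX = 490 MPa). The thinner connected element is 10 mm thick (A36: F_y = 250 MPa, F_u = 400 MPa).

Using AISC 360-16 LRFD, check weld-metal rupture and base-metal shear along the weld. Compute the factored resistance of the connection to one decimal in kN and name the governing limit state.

225.7 kN (weld metal governs)

Weld metal: throat = 0.707×8 = 5.656 mm, L = 181 mm. φR_n = 0.75 × 0.6 × 490 × 5.656 × 181 = 225.7 kN.
Base metal shear (10 mm plate): yield φR_n = 1.0×0.6×250×10×181 = 271.5 kN; rupture φR_n = 0.75×0.6×400×10×181 = 325.8 kN; take 271.5 kN (yield).
Governing: min(225.7, 271.5) = 225.7 kN → weld metal.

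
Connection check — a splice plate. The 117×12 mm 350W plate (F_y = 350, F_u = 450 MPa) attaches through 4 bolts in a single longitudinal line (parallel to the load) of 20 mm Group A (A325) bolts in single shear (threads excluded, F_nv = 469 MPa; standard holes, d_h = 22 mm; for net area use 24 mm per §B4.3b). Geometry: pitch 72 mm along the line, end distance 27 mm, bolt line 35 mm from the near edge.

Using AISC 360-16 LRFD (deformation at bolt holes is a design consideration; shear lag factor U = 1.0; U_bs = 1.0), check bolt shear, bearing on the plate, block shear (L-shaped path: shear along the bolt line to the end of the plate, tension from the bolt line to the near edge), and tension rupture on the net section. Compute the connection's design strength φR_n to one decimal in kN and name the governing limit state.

Bolt shear: A_b = π(20)²/4 = 314.16 mm². φR_n = 0.75 × 469 × 314.16 × 4 × 1 = 442.0 kN.
Bearing (12 mm plate, F_u = 450 MPa): end bolts L_c = 27 − 22/2 = 16, R_n = min(1.2×16×12×450, 2.4×20×12×450) = 103.68 kN/bolt; interior L_c = 72 − 22 = 50, R_n = 259.2 kN/bolt. φR_n = 0.75 × (1×103.68 + 3×259.2) = 661.0 kN.
Block shear: shear path 1×[27+3×72] = 1×243 mm, A_gv = 2916, A_nv = 1×(243 − 3.5×24)×12 = 1908 mm²; tension to near edge: (35 − 0.5×24)×12 = 276 mm². R_n = min(0.6×450×1908, 0.6×350×2916) + 1.0×450×276 = min(515.16, 612.36) + 124.2 = 639.36 kN. φR_n = 0.75 × 639.36 = 479.5 kN.
Tension rupture (net): A_n = (117 − 1×24)×12 = 1116 mm² (U = 1.0, A_e = A_n). φR_n = 0.75 × 450 × 1116 = 376.7 kN.
Governing: min(442.0, 661.0, 479.5, 376.7) = 376.7 kN → net-section rupture.

376.7 kN (net-section rupture governs)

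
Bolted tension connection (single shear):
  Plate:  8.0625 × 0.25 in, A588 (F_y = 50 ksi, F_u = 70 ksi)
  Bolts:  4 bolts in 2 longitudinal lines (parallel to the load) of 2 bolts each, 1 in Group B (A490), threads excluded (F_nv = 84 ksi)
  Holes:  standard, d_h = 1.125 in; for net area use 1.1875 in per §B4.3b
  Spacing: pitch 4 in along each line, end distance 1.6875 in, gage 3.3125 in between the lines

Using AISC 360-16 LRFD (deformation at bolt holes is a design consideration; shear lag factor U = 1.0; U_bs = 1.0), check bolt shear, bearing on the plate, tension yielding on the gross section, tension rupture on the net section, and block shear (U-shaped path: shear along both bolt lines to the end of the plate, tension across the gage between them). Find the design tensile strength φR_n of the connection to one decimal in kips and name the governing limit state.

Bolt shear: A_b = π(1)²/4 = 0.7854 in². φR_n = 0.75 × 84 × 0.7854 × 4 × 1 = 197.9 kips.
Bearing (0.25 in plate, F_u = 70 ksi): end bolts L_c = 1.6875 − 1.125/2 = 1.125, R_n = min(1.2×1.125×0.25×70, 2.4×1×0.25×70) = 23.625 kips/bolt; interior L_c = 4 − 1.125 = 2.875, R_n = 42 kips/bolt. φR_n = 0.75 × (2×23.625 + 2×42) = 98.4 kips.
Tension yield (gross): A_g = 8.0625×0.25 = 2.0156 in². φR_n = 0.90 × 50 × 2.0156 = 90.7 kips.
Tension rupture (net): A_n = (8.0625 − 2×1.1875)×0.25 = 1.4219 in² (U = 1.0, A_e = A_n). φR_n = 0.75 × 70 × 1.4219 = 74.6 kips.
Block shear: shear path 2×[1.6875+1×4] = 2×5.6875 in, A_gv = 2.8438, A_nv = 2×(5.6875 − 1.5×1.1875)×0.25 = 1.9531 in²; tension across gage: (3.3125 − 1×1.1875)×0.25 = 0.53125 in². R_n = min(0.6×70×1.9531, 0.6×50×2.8438) + 1.0×70×0.53125 = min(82.03, 85.314) + 37.188 = 119.22 kips. φR_n = 0.75 × 119.22 = 89.4 kips.
Governing: min(197.9, 98.4, 90.7, 74.6, 89.4) = 74.6 kips → net-section rupture.

74.6 kips (net-section rupture governs)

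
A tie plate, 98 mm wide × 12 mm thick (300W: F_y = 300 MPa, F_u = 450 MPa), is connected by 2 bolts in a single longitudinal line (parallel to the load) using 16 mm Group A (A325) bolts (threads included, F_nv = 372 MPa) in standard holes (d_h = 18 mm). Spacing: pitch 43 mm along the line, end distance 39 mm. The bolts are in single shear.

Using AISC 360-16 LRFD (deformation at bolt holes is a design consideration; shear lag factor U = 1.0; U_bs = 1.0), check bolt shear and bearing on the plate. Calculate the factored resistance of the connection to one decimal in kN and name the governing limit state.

Bolt shear: A_b = π(16)²/4 = 201.06 mm². φR_n = 0.75 × 372 × 201.06 × 2 × 1 = 112.2 kN.
Bearing (12 mm plate, F_u = 450 MPa): end bolts L_c = 39 − 18/2 = 30, R_n = min(1.2×30×12×450, 2.4×16×12×450) = 194.4 kN/bolt; interior L_c = 43 − 18 = 25, R_n = 162 kN/bolt. φR_n = 0.75 × (1×194.4 + 1×162) = 267.3 kN.
Governing: min(112.2, 267.3) = 112.2 kN → bolt shear.

112.2 kN (bolt shear governs)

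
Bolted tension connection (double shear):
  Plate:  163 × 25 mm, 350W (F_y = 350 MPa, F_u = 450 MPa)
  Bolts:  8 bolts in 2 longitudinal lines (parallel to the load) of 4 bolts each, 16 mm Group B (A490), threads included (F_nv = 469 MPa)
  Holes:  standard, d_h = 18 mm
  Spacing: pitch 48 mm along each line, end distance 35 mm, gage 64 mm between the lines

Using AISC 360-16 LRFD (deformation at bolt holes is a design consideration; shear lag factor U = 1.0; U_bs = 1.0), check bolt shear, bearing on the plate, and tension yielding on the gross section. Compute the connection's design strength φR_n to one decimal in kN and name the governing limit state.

Bolt shear: A_b = π(16)²/4 = 201.06 mm². φR_n = 0.75 × 469 × 201.06 × 8 × 2 = 1131.6 kN.
Bearing (25 mm plate, F_u = 450 MPa): end bolts L_c = 35 − 18/2 = 26, R_n = min(1.2×26×25×450, 2.4×16×25×450) = 351 kN/bolt; interior L_c = 48 − 18 = 30, R_n = 405 kN/bolt. φR_n = 0.75 × (2×351 + 6×405) = 2349.0 kN.
Tension yield (gross): A_g = 163×25 = 4075 mm². φR_n = 0.90 × 350 × 4075 = 1283.6 kN.
Governing: min(1131.6, 2349.0, 1283.6) = 1131.6 kN → bolt shear.

1131.6 kN (bolt shear governs)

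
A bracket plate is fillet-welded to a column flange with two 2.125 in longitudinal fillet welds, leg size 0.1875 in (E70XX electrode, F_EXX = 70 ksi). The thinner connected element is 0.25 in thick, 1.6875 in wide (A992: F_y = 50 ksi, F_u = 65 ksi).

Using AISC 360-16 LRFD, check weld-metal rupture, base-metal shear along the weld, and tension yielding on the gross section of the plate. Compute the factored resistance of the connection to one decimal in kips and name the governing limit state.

17.7 kips (weld metal governs)

Weld metal: throat = 0.707×0.1875 = 0.13256 in, L = 2×2.125 = 4.25 in. φR_n = 0.75 × 0.6 × 70 × 0.13256 × 4.25 = 17.7 kips.
Base metal shear (0.25 in plate): yield φR_n = 1.0×0.6×50×0.25×4.25 = 31.9 kips; rupture φR_n = 0.75×0.6×65×0.25×4.25 = 31.1 kips; take 31.1 kips (rupture).
Tension yield (gross): A_g = 1.6875×0.25 = 0.42188 in². φR_n = 0.90 × 50 × 0.42188 = 19.0 kips.
Governing: min(17.7, 31.1, 19.0) = 17.7 kips → weld metal.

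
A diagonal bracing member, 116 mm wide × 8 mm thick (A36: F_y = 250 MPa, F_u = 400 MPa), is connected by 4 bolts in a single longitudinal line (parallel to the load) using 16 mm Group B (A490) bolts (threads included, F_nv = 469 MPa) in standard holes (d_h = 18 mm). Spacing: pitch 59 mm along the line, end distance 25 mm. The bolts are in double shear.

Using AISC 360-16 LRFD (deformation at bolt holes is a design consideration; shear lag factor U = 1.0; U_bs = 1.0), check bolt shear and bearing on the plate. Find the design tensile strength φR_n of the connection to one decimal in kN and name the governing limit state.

322.6 kN (bearing governs)

Bolt shear: A_b = π(16)²/4 = 201.06 mm². φR_n = 0.75 × 469 × 201.06 × 4 × 2 = 565.8 kN.
Bearing (8 mm plate, F_u = 400 MPa): end bolts L_c = 25 − 18/2 = 16, R_n = min(1.2×16×8×400, 2.4×16×8×400) = 61.44 kN/bolt; interior L_c = 59 − 18 = 41, R_n = 122.88 kN/bolt. φR_n = 0.75 × (1×61.44 + 3×122.88) = 322.6 kN.
Governing: min(565.8, 322.6) = 322.6 kN → bearing.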